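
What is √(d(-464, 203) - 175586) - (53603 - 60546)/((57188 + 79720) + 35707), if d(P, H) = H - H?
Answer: 6943/172615 + I*√175586 ≈ 0.040222 + 419.03*I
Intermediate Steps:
d(P, H) = 0
√(d(-464, 203) - 175586) - (53603 - 60546)/((57188 + 79720) + 35707) = √(0 - 175586) - (53603 - 60546)/((57188 + 79720) + 35707) = √(-175586) - (-6943)/(136908 + 35707) = I*√175586 - (-6943)/172615 = I*√175586 - 1*(-6943/172615) = I*√175586 + 6943/172615 = 6943/172615 + I*√175586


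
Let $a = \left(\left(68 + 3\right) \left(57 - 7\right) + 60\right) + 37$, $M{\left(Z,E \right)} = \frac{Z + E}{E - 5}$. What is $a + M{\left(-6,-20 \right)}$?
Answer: $\frac{91201}{25} \approx 3648.0$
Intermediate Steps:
$M{\left(Z,E \right)} = \frac{E + Z}{-5 + E}$
$a = 3647$ ($a = \left(71 \cdot 50 + 60\right) + 37 = \left(3550 + 60\right) + 37 = 3610 + 37 = 3647$)
$a + M{\left(-6,-20 \right)} = 3647 + \frac{-20 - 6}{-5 - 20} = 3647 + \frac{1}{-25} \left(-26\right) = 3647 - - \frac{26}{25} = 3647 + \frac{26}{25} = \frac{91201}{25}$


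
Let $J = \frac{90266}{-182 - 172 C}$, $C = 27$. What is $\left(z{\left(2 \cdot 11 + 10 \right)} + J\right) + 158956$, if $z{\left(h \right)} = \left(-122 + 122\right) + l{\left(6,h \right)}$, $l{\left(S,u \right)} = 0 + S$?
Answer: $\frac{383530173}{2413} \approx 1.5894 \cdot 10^{5}$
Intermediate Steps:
$l{\left(S,u \right)} = S$
$J = - \frac{45133}{2413}$ ($J = \frac{90266}{-182 - 4644} = \frac{90266}{-4826} = 90266 \left(- \frac{1}{4826}\right) = - \frac{45133}{2413} \approx -18.704$)
$z{\left(h \right)} = 6$ ($z{\left(h \right)} = \left(-122 + 122\right) + 6 = 0 + 6 = 6$)
$\left(z{\left(2 \cdot 11 + 10 \right)} + J\right) + 158956 = \left(6 - \frac{45133}{2413}\right) + 158956 = - \frac{30655}{2413} + 158956 = \frac{383530173}{2413}$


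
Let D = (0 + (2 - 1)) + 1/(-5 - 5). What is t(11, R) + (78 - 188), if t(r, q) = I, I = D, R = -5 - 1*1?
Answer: -1091/10 ≈ -109.10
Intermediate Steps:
R = -6 (R = -5 - 1 = -6)
D = 9/10 (D = (0 + 1) + 1/(-10) = 1 - 1/10 = 9/10 ≈ 0.90000)
I = 9/10 ≈ 0.90000
t(r, q) = 9/10
t(11, R) + (78 - 188) = 9/10 + (78 - 188) = 9/10 - 110 = -1091/10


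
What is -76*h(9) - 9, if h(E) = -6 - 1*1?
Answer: 523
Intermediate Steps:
h(E) = -7 (h(E) = -6 - 1 = -7)
-76*h(9) - 9 = -76*(-7) - 9 = 532 - 9 = 523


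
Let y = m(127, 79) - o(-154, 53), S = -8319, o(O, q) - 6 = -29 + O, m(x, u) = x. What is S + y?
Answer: -8015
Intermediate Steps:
o(O, q) = -23 + O (o(O, q) = 6 + (-29 + O) = -23 + O)
y = 304 (y = 127 - (-23 - 154) = 127 - 1*(-177) = 127 + 177 = 304)
S + y = -8319 + 304 = -8015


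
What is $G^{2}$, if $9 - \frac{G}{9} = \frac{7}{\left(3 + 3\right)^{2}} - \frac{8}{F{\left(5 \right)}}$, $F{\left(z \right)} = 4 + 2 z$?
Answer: $\frac{5583769}{784} \approx 7122.2$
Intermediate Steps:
$G = \frac{2363}{28}$ ($G = 81 - 9 \left(\frac{7}{\left(3 + 3\right)^{2}} - \frac{8}{4 + 2 \cdot 5}\right) = 81 - 9 \left(\frac{7}{6^{2}} - \frac{8}{4 + 10}\right) = 81 - 9 \left(\frac{7}{36} - \frac{8}{14}\right) = 81 - 9 \left(7 \cdot \frac{1}{36} - \frac{4}{7}\right) = 81 - 9 \left(\frac{7}{36} - \frac{4}{7}\right) = 81 - - \frac{95}{28} = 81 + \frac{95}{28} = \frac{2363}{28} \approx 84.393$)
$G^{2} = \left(\frac{2363}{28}\right)^{2} = \frac{5583769}{784}$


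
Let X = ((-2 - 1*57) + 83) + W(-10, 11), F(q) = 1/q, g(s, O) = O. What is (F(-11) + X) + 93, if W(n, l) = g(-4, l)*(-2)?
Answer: 1044/11 ≈ 94.909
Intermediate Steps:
W(n, l) = -2*l (W(n, l) = l*(-2) = -2*l)
X = 2 (X = ((-2 - 1*57) + 83) - 2*11 = ((-2 - 57) + 83) - 22 = (-59 + 83) - 22 = 24 - 22 = 2)
(F(-11) + X) + 93 = (1/(-11) + 2) + 93 = (-1/11 + 2) + 93 = 21/11 + 93 = 1044/11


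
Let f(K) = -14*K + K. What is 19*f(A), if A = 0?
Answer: 0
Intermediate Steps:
f(K) = -13*K
19*f(A) = 19*(-13*0) = 19*0 = 0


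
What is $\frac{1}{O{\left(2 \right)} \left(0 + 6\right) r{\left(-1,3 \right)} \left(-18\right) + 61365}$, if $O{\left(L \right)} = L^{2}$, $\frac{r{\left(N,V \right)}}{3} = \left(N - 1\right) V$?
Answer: $\frac{1}{69141} \approx 1.4463 \cdot 10^{-5}$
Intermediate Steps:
$r{\left(N,V \right)} = 3 V \left(-1 + N\right)$ ($r{\left(N,V \right)} = 3 \left(N - 1\right) V = 3 \left(-1 + N\right) V = 3 V \left(-1 + N\right)$)
$\frac{1}{O{\left(2 \right)} \left(0 + 6\right) r{\left(-1,3 \right)} \left(-18\right) + 61365} = \frac{1}{2^{2} \left(0 + 6\right) 3 \cdot 3 \left(-1 - 1\right) \left(-18\right) + 61365} = \frac{1}{4 \cdot 6 \cdot 3 \cdot 3 \left(-2\right) \left(-18\right) + 61365} = \frac{1}{24 \left(-18\right) \left(-18\right) + 61365} = \frac{1}{\left(-432\right) \left(-18\right) + 61365} = \frac{1}{7776 + 61365} = \frac{1}{69141}$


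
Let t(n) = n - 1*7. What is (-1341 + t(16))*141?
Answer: -187812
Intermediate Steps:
t(n) = -7 + n (t(n) = n - 7 = -7 + n)
(-1341 + t(16))*141 = (-1341 + (-7 + 16))*141 = (-1341 + 9)*141 = -1332*141 = -187812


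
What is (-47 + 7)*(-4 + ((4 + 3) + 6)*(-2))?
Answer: 1200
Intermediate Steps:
(-47 + 7)*(-4 + ((4 + 3) + 6)*(-2)) = -40*(-4 + (7 + 6)*(-2)) = -40*(-4 + 13*(-2)) = -40*(-4 - 26) = -40*(-30) = 1200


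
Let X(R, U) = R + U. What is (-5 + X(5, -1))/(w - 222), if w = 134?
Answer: 1/88 ≈ 0.011364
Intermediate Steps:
(-5 + X(5, -1))/(w - 222) = (-5 + (5 - 1))/(134 - 222) = (-5 + 4)/(-88) = -1*(-1/88) = 1/88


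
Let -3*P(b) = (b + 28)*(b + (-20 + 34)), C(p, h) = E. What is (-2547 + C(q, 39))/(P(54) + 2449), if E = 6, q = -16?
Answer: -99/23 ≈ -4.3043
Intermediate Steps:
C(p, h) = 6
P(b) = -(14 + b)*(28 + b)/3 (P(b) = -(b + 28)*(b + (-20 + 34))/3 = -(28 + b)*(b + 14)/3 = -(28 + b)*(14 + b)/3 = -(14 + b)*(28 + b)/3)
(-2547 + C(q, 39))/(P(54) + 2449) = (-2547 + 6)/((-392/3 - 14*54 - ⅓*54²) + 2449) = -2541/((-392/3 - 756 - ⅓*2916) + 2449) = -2541/((-392/3 - 756 - 972) + 2449) = -2541/(-5576/3 + 2449) = -2541/1771/3 = -2541*3/1771 = -99/23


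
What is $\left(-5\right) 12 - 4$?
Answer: $-64$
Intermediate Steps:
$\left(-5\right) 12 - 4 = -60 - 4 = -64$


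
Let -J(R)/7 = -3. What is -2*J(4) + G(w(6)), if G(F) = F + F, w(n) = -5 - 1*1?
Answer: -54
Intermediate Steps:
J(R) = 21 (J(R) = -7*(-3) = 21)
w(n) = -6 (w(n) = -5 - 1 = -6)
G(F) = 2*F
-2*J(4) + G(w(6)) = -2*21 + 2*(-6) = -42 - 12 = -54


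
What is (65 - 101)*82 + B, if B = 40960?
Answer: 38008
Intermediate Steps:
(65 - 101)*82 + B = (65 - 101)*82 + 40960 = -36*82 + 40960 = -2952 + 40960 = 38008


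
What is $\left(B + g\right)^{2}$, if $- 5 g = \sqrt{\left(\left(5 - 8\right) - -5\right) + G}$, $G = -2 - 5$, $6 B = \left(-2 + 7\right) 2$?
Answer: $\frac{116}{45} - \frac{2 i \sqrt{5}}{3} \approx 2.5778 - 1.4907 i$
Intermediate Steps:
$B = \frac{5}{3}$ ($B = \frac{\left(-2 + 7\right) 2}{6} = \frac{5 \cdot 2}{6} = \frac{1}{6} \cdot 10 = \frac{5}{3} \approx 1.6667$)
$G = -7$ ($G = -2 - 5 = -7$)
$g = - \frac{i \sqrt{5}}{5}$ ($g = - \frac{\sqrt{\left(\left(5 - 8\right) - -5\right) - 7}}{5} = - \frac{\sqrt{\left(-3 + 5\right) - 7}}{5} = - \frac{\sqrt{2 - 7}}{5} = - \frac{\sqrt{-5}}{5} = - \frac{i \sqrt{5}}{5} \approx - 0.44721 i$)
$\left(B + g\right)^{2} = \left(\frac{5}{3} - \frac{i \sqrt{5}}{5}\right)^{2}$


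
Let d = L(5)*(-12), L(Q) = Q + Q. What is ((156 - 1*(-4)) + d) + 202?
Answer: 242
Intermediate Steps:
L(Q) = 2*Q
d = -120 (d = (2*5)*(-12) = 10*(-12) = -120)
((156 - 1*(-4)) + d) + 202 = ((156 - 1*(-4)) - 120) + 202 = ((156 + 4) - 120) + 202 = (160 - 120) + 202 = 40 + 202 = 242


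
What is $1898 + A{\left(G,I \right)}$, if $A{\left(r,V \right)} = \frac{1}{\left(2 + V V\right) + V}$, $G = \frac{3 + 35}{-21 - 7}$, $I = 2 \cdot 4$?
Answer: $\frac{140453}{74} \approx 1898.0$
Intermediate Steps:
$I = 8$
$G = - \frac{19}{14}$ ($G = \frac{38}{-28} = 38 \left(- \frac{1}{28}\right) = - \frac{19}{14} \approx -1.3571$)
$A{\left(r,V \right)} = \frac{1}{2 + V + V^{2}}$ ($A{\left(r,V \right)} = \frac{1}{\left(2 + V^{2}\right) + V} = \frac{1}{2 + V + V^{2}}$)
$1898 + A{\left(G,I \right)} = 1898 + \frac{1}{2 + 8 + 8^{2}} = 1898 + \frac{1}{2 + 8 + 64} = 1898 + \frac{1}{74} = \frac{140453}{74}$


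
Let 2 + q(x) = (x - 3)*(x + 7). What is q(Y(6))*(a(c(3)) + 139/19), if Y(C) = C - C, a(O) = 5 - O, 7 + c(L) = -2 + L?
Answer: -8004/19 ≈ -421.26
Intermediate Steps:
c(L) = -9 + L (c(L) = -7 + (-2 + L) = -9 + L)
Y(C) = 0
q(x) = -2 + (-3 + x)*(7 + x) (q(x) = -2 + (x - 3)*(x + 7) = -2 + (-3 + x)*(7 + x))
q(Y(6))*(a(c(3)) + 139/19) = (-23 + 0**2 + 4*0)*((5 - (-9 + 3)) + 139/19) = (-23 + 0 + 0)*((5 - 1*(-6)) + 139*(1/19)) = -23*((5 + 6) + 139/19) = -23*(11 + 139/19) = -23*348/19 = -8004/19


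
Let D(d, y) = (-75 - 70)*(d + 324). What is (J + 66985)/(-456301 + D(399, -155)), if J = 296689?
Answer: -181837/280568 ≈ -0.64810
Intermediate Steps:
D(d, y) = -46980 - 145*d (D(d, y) = -145*(324 + d) = -46980 - 145*d)
(J + 66985)/(-456301 + D(399, -155)) = (296689 + 66985)/(-456301 + (-46980 - 145*399)) = 363674/(-456301 + (-46980 - 57855)) = 363674/(-456301 - 104835) = 363674/(-561136) = 363674*(-1/561136) = -181837/280568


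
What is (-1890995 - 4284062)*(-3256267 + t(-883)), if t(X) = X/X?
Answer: 20107628157162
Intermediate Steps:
t(X) = 1
(-1890995 - 4284062)*(-3256267 + t(-883)) = (-1890995 - 4284062)*(-3256267 + 1) = -6175057*(-3256266) = 20107628157162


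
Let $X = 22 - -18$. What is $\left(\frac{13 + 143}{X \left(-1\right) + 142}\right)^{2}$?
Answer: $\frac{676}{289} \approx 2.3391$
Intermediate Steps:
$X = 40$ ($X = 22 + 18 = 40$)
$\left(\frac{13 + 143}{X \left(-1\right) + 142}\right)^{2} = \left(\frac{13 + 143}{40 \left(-1\right) + 142}\right)^{2} = \left(\frac{156}{-40 + 142}\right)^{2} = \left(\frac{156}{102}\right)^{2} = \left(156 \cdot \frac{1}{102}\right)^{2} = \left(\frac{26}{17}\right)^{2} = \frac{676}{289}$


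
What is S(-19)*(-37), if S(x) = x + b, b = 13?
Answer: 222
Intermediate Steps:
S(x) = 13 + x (S(x) = x + 13 = 13 + x)
S(-19)*(-37) = (13 - 19)*(-37) = -6*(-37) = 222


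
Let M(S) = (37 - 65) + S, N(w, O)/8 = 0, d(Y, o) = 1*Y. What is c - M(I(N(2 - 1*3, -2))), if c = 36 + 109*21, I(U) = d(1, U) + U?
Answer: 2352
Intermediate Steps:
d(Y, o) = Y
N(w, O) = 0 (N(w, O) = 8*0 = 0)
I(U) = 1 + U
M(S) = -28 + S
c = 2325 (c = 36 + 2289 = 2325)
c - M(I(N(2 - 1*3, -2))) = 2325 - (-28 + (1 + 0)) = 2325 - (-28 + 1) = 2325 - 1*(-27) = 2325 + 27 = 2352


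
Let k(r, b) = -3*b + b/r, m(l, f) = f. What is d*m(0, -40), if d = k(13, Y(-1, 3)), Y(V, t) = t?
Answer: 4560/13 ≈ 350.77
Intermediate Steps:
d = -114/13 (d = -3*3 + 3/13 = -9 + 3*(1/13) = -9 + 3/13 = -114/13 ≈ -8.7692)
d*m(0, -40) = -114/13*(-40) = 4560/13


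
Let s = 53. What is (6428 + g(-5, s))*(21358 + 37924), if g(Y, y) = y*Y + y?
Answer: 368496912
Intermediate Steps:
g(Y, y) = y + Y*y (g(Y, y) = Y*y + y = y + Y*y)
(6428 + g(-5, s))*(21358 + 37924) = (6428 + 53*(1 - 5))*(21358 + 37924) = (6428 + 53*(-4))*59282 = (6428 - 212)*59282 = 6216*59282 = 368496912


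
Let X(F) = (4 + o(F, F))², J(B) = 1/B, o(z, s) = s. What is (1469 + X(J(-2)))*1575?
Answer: 9331875/4 ≈ 2.3330e+6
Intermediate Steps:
J(B) = 1/B
X(F) = (4 + F)²
(1469 + X(J(-2)))*1575 = (1469 + (4 + 1/(-2))²)*1575 = (1469 + (4 - ½)²)*1575 = (1469 + (7/2)²)*1575 = (1469 + 49/4)*1575 = (5925/4)*1575 = 9331875/4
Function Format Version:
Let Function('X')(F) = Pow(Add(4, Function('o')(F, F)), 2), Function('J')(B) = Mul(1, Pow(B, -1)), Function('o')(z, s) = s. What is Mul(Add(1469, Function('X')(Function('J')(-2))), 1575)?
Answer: Rational(9331875, 4) ≈ 2.3330e+6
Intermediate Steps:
Function('J')(B) = Pow(B, -1)
Function('X')(F) = Pow(Add(4, F), 2)
Mul(Add(1469, Function('X')(Function('J')(-2))), 1575) = Mul(Add(1469, Pow(Add(4, Pow(-2, -1)), 2)), 1575) = Mul(Add(1469, Pow(Add(4, Rational(-1, 2)), 2)), 1575) = Mul(Add(1469, Pow(Rational(7, 2), 2)), 1575) = Mul(Add(1469, Rational(49, 4)), 1575) = Mul(Rational(5925, 4), 1575) = Rational(9331875, 4)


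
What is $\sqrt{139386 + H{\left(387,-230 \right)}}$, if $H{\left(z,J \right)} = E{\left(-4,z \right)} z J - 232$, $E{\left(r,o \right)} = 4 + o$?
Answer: $2 i \sqrt{8665939} \approx 5887.6 i$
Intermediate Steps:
$H{\left(z,J \right)} = -232 + J z \left(4 + z\right)$ ($H{\left(z,J \right)} = \left(4 + z\right) z J - 232 = z \left(4 + z\right) J - 232 = J z \left(4 + z\right) - 232 = -232 + J z \left(4 + z\right)$)
$\sqrt{139386 + H{\left(387,-230 \right)}} = \sqrt{139386 - \left(232 + 89010 \left(4 + 387\right)\right)} = \sqrt{139386 - \left(232 + 89010 \cdot 391\right)} = \sqrt{139386 - 34803142} = \sqrt{-34663756} = 2 i \sqrt{8665939}$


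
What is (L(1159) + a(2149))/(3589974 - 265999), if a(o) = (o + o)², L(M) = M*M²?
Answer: 1575335483/3323975 ≈ 473.93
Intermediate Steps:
L(M) = M³
a(o) = 4*o² (a(o) = (2*o)² = 4*o²)
(L(1159) + a(2149))/(3589974 - 265999) = (1159³ + 4*2149²)/(3589974 - 265999) = (1556862679 + 4*4618201)/3323975 = (1556862679 + 18472804)*(1/3323975) = 1575335483*(1/3323975) = 1575335483/3323975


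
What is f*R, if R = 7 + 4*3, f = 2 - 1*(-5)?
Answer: 133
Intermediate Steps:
f = 7 (f = 2 + 5 = 7)
R = 19 (R = 7 + 12 = 19)
f*R = 7*19 = 133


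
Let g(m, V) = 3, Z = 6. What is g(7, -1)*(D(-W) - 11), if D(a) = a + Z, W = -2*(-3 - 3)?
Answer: -51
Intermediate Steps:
W = 12 (W = -2*(-6) = 12)
D(a) = 6 + a (D(a) = a + 6 = 6 + a)
g(7, -1)*(D(-W) - 11) = 3*((6 - 1*12) - 11) = 3*((6 - 12) - 11) = 3*(-6 - 11) = 3*(-17) = -51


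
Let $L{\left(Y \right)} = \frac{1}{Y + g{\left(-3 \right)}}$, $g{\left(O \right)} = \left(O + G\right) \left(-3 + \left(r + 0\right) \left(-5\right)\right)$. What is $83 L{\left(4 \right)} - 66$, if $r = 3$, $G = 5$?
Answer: $- \frac{2195}{32} \approx -68.594$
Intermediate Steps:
$g{\left(O \right)} = -90 - 18 O$ ($g{\left(O \right)} = \left(O + 5\right) \left(-3 + \left(3 + 0\right) \left(-5\right)\right) = \left(5 + O\right) \left(-3 + 3 \left(-5\right)\right) = \left(5 + O\right) \left(-3 - 15\right) = \left(5 + O\right) \left(-18\right) = -90 - 18 O$)
$L{\left(Y \right)} = \frac{1}{-36 + Y}$ ($L{\left(Y \right)} = \frac{1}{Y - 36} = \frac{1}{-36 + Y}$)
$83 L{\left(4 \right)} - 66 = \frac{83}{-36 + 4} - 66 = \frac{83}{-32} - 66 = 83 \left(- \frac{1}{32}\right) - 66 = - \frac{83}{32} - 66 = - \frac{2195}{32}$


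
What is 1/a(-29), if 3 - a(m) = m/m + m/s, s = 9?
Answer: 9/47 ≈ 0.19149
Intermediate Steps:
a(m) = 2 - m/9 (a(m) = 3 - (m/m + m/9) = 3 - (1 + m*(1/9)) = 3 - (1 + m/9) = 3 + (-1 - m/9) = 2 - m/9)
1/a(-29) = 1/(2 - 1/9*(-29)) = 1/(2 + 29/9) = 1/(47/9) = 9/47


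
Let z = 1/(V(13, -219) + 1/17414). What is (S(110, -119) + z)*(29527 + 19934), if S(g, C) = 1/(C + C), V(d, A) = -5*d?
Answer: -86992682767/89798114 ≈ -968.76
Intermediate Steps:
S(g, C) = 1/(2*C)
z = -17414/1131909 (z = 1/(-5*13 + 1/17414) = 1/(-65 + 1/17414) = 1/(-1131909/17414) = -17414/1131909 ≈ -0.015385)
(S(110, -119) + z)*(29527 + 19934) = ((1/2)/(-119) - 17414/1131909)*(29527 + 19934) = ((1/2)*(-1/119) - 17414/1131909)*49461 = (-1/238 - 17414/1131909)*49461 = -5276441/269394342*49461 = -86992682767/89798114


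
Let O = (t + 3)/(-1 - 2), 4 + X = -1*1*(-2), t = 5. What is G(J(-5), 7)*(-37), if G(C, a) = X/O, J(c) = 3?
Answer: -111/4 ≈ -27.750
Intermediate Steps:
X = -2 (X = -4 - 1*1*(-2) = -4 - 1*(-2) = -4 + 2 = -2)
O = -8/3 (O = (5 + 3)/(-1 - 2) = 8/(-3) = 8*(-1/3) = -8/3 ≈ -2.6667)
G(C, a) = 3/4 (G(C, a) = -2/(-8/3) = -2*(-3/8) = 3/4)
G(J(-5), 7)*(-37) = (3/4)*(-37) = -111/4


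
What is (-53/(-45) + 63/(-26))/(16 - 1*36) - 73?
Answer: -1706743/23400 ≈ -72.938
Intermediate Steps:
(-53/(-45) + 63/(-26))/(16 - 1*36) - 73 = (-53*(-1/45) + 63*(-1/26))/(16 - 36) - 73 = (53/45 - 63/26)/(-20) - 73 = -1/20*(-1457/1170) - 73 = 1457/23400 - 73 = -1706743/23400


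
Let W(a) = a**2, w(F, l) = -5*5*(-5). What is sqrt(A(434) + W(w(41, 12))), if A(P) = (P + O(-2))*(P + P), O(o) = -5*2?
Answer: sqrt(383657) ≈ 619.40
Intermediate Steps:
w(F, l) = 125 (w(F, l) = -25*(-5) = 125)
O(o) = -10
A(P) = 2*P*(-10 + P) (A(P) = (P - 10)*(P + P) = (-10 + P)*(2*P) = 2*P*(-10 + P))
sqrt(A(434) + W(w(41, 12))) = sqrt(2*434*(-10 + 434) + 125**2) = sqrt(2*434*424 + 15625) = sqrt(368032 + 15625) = sqrt(383657)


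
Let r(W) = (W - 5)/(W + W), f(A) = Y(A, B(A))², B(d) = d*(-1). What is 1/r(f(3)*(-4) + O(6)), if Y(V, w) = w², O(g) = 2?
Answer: 644/327 ≈ 1.9694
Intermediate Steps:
B(d) = -d
f(A) = A⁴ (f(A) = ((-A)²)² = (A²)² = A⁴)
r(W) = (-5 + W)/(2*W) (r(W) = (-5 + W)/((2*W)) = (-5 + W)*(1/(2*W)) = (-5 + W)/(2*W))
1/r(f(3)*(-4) + O(6)) = 1/((-5 + (3⁴*(-4) + 2))/(2*(3⁴*(-4) + 2))) = 1/((-5 + (81*(-4) + 2))/(2*(81*(-4) + 2))) = 1/((-5 + (-324 + 2))/(2*(-324 + 2))) = 1/((½)*(-5 - 322)/(-322)) = 1/((½)*(-1/322)*(-327)) = 1/(327/644) = 644/327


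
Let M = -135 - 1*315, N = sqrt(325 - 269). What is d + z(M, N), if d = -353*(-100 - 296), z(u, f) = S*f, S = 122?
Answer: 139788 + 244*sqrt(14) ≈ 1.4070e+5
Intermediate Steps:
N = 2*sqrt(14) (N = sqrt(56) = 2*sqrt(14) ≈ 7.4833)
M = -450 (M = -135 - 315 = -450)
z(u, f) = 122*f
d = 139788 (d = -353*(-396) = 139788)
d + z(M, N) = 139788 + 122*(2*sqrt(14)) = 139788 + 244*sqrt(14)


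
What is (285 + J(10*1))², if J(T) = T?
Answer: 87025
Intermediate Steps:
(285 + J(10*1))² = (285 + 10*1)² = (285 + 10)² = 295² = 87025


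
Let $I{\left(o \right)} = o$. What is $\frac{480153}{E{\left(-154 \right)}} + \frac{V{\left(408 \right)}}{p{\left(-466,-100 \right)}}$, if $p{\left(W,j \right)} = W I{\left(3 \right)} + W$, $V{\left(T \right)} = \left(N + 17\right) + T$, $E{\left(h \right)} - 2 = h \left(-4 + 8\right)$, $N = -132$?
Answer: $- \frac{447592547}{572248} \approx -782.17$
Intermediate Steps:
$E{\left(h \right)} = 2 + 4 h$ ($E{\left(h \right)} = 2 + h \left(-4 + 8\right) = 2 + h 4 = 2 + 4 h$)
$V{\left(T \right)} = -115 + T$ ($V{\left(T \right)} = \left(-132 + 17\right) + T = -115 + T$)
$p{\left(W,j \right)} = 4 W$ ($p{\left(W,j \right)} = W 3 + W = 3 W + W = 4 W$)
$\frac{480153}{E{\left(-154 \right)}} + \frac{V{\left(408 \right)}}{p{\left(-466,-100 \right)}} = \frac{480153}{2 + 4 \left(-154\right)} + \frac{-115 + 408}{4 \left(-466\right)} = \frac{480153}{2 - 616} + \frac{293}{-1864} = \frac{480153}{-614} + 293 \left(- \frac{1}{1864}\right) = 480153 \left(- \frac{1}{614}\right) - \frac{293}{1864} = - \frac{480153}{614} - \frac{293}{1864} = - \frac{447592547}{572248}$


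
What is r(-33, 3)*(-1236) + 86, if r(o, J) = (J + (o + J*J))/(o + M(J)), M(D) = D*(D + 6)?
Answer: -4240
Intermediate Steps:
M(D) = D*(6 + D)
r(o, J) = (J + o + J²)/(o + J*(6 + J)) (r(o, J) = (J + (o + J*J))/(o + J*(6 + J)) = (J + (o + J²))/(o + J*(6 + J)) = (J + o + J²)/(o + J*(6 + J)))
r(-33, 3)*(-1236) + 86 = ((3 - 33 + 3²)/(-33 + 3*(6 + 3)))*(-1236) + 86 = ((3 - 33 + 9)/(-33 + 3*9))*(-1236) + 86 = (-21/(-33 + 27))*(-1236) + 86 = (-21/(-6))*(-1236) + 86 = -⅙*(-21)*(-1236) + 86 = (7/2)*(-1236) + 86 = -4326 + 86 = -4240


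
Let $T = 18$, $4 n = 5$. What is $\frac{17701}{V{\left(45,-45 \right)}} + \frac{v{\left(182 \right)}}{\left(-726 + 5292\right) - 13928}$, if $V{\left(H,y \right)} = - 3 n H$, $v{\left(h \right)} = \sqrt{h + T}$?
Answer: $- \frac{70804}{675} - \frac{5 \sqrt{2}}{4681} \approx -104.9$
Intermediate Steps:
$n = \frac{5}{4}$ ($n = \frac{1}{4} \cdot 5 = \frac{5}{4} \approx 1.25$)
$v{\left(h \right)} = \sqrt{18 + h}$ ($v{\left(h \right)} = \sqrt{h + 18} = \sqrt{18 + h}$)
$V{\left(H,y \right)} = - \frac{15 H}{4}$ ($V{\left(H,y \right)} = \left(-3\right) \frac{5}{4} H = - \frac{15 H}{4}$)
$\frac{17701}{V{\left(45,-45 \right)}} + \frac{v{\left(182 \right)}}{\left(-726 + 5292\right) - 13928} = \frac{17701}{\left(- \frac{15}{4}\right) 45} + \frac{\sqrt{18 + 182}}{\left(-726 + 5292\right) - 13928} = \frac{17701}{- \frac{675}{4}} + \frac{\sqrt{200}}{4566 - 13928} = 17701 \left(- \frac{4}{675}\right) + \frac{10 \sqrt{2}}{-9362} = - \frac{70804}{675} + 10 \sqrt{2} \left(- \frac{1}{9362}\right) = - \frac{70804}{675} - \frac{5 \sqrt{2}}{4681}$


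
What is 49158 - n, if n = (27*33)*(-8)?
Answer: 56286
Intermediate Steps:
n = -7128 (n = 891*(-8) = -7128)
49158 - n = 49158 - 1*(-7128) = 49158 + 7128 = 56286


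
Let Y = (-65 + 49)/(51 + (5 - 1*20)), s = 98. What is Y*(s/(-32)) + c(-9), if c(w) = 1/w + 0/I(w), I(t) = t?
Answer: 5/4 ≈ 1.2500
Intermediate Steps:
c(w) = 1/w (c(w) = 1/w + 0/w = 1/w + 0 = 1/w)
Y = -4/9 (Y = -16/(51 + (5 - 20)) = -16/(51 - 15) = -16/36 = -16*1/36 = -4/9 ≈ -0.44444)
Y*(s/(-32)) + c(-9) = -392/(9*(-32)) + 1/(-9) = -392*(-1)/(9*32) - ⅑ = -4/9*(-49/16) - ⅑ = 49/36 - ⅑ = 5/4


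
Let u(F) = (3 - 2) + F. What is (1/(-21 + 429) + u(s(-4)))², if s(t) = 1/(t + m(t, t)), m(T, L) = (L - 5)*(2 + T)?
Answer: 9406489/8156736 ≈ 1.1532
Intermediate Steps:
m(T, L) = (-5 + L)*(2 + T)
s(t) = 1/(-10 + t² - 2*t) (s(t) = 1/(t + (-10 - 5*t + 2*t + t*t)) = 1/(t + (-10 - 5*t + 2*t + t²)) = 1/(t + (-10 + t² - 3*t)) = 1/(-10 + t² - 2*t))
u(F) = 1 + F
(1/(-21 + 429) + u(s(-4)))² = (1/(-21 + 429) + (1 + 1/(-10 + (-4)² - 2*(-4))))² = (1/408 + (1 + 1/(-10 + 16 + 8)))² = (1/408 + (1 + 1/14))² = (1/408 + 15/14)² = (3067/2856)² = 9406489/8156736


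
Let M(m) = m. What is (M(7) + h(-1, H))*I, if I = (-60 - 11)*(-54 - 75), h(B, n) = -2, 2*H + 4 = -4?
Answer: 45795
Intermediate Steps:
H = -4 (H = -2 + (½)*(-4) = -2 - 2 = -4)
I = 9159 (I = -71*(-129) = 9159)
(M(7) + h(-1, H))*I = (7 - 2)*9159 = 5*9159 = 45795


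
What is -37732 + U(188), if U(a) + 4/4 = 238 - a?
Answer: -37683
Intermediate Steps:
U(a) = 237 - a (U(a) = -1 + (238 - a) = 237 - a)
-37732 + U(188) = -37732 + (237 - 1*188) = -37732 + (237 - 188) = -37732 + 49 = -37683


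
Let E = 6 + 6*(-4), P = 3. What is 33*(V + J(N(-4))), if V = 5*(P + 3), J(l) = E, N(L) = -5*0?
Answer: 396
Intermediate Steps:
N(L) = 0
E = -18 (E = 6 - 24 = -18)
J(l) = -18
V = 30 (V = 5*(3 + 3) = 5*6 = 30)
33*(V + J(N(-4))) = 33*(30 - 18) = 33*12 = 396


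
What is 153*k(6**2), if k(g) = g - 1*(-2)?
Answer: 5814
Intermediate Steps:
k(g) = 2 + g (k(g) = g + 2 = 2 + g)
153*k(6**2) = 153*(2 + 6**2) = 153*(2 + 36) = 153*38 = 5814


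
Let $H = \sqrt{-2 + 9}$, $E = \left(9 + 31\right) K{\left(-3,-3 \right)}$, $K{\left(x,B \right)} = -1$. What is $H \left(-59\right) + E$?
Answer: $-40 - 59 \sqrt{7} \approx -196.1$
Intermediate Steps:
$E = -40$ ($E = \left(9 + 31\right) \left(-1\right) = 40 \left(-1\right) = -40$)
$H = \sqrt{7} \approx 2.6458$
$H \left(-59\right) + E = \sqrt{7} \left(-59\right) - 40 = - 59 \sqrt{7} - 40 = -40 - 59 \sqrt{7}$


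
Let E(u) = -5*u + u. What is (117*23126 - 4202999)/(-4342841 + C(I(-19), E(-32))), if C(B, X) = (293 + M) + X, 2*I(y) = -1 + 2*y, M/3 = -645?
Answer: 1497257/4344355 ≈ 0.34464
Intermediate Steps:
M = -1935 (M = 3*(-645) = -1935)
I(y) = -1/2 + y (I(y) = (-1 + 2*y)/2 = -1/2 + y)
E(u) = -4*u
C(B, X) = -1642 + X (C(B, X) = (293 - 1935) + X = -1642 + X)
(117*23126 - 4202999)/(-4342841 + C(I(-19), E(-32))) = (117*23126 - 4202999)/(-4342841 + (-1642 - 4*(-32))) = (2705742 - 4202999)/(-4342841 + (-1642 + 128)) = -1497257/(-4342841 - 1514) = -1497257/(-4344355) = -1497257*(-1/4344355) = 1497257/4344355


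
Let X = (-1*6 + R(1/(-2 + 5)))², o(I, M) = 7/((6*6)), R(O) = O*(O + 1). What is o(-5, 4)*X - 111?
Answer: -76544/729 ≈ -105.00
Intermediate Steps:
R(O) = O*(1 + O)
o(I, M) = 7/36
X = 2500/81 (X = (-1*6 + (1 + 1/(-2 + 5))/(-2 + 5))² = (-6 + (1 + 1/3)/3)² = (-6 + (1 + ⅓)/3)² = (-6 + (⅓)*(4/3))² = (-6 + 4/9)² = (-50/9)² = 2500/81 ≈ 30.864)
o(-5, 4)*X - 111 = (7/36)*(2500/81) - 111 = 4375/729 - 111 = -76544/729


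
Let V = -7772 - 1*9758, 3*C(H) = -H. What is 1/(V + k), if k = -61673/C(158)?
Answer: -158/2584721 ≈ -6.1128e-5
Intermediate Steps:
C(H) = -H/3 (C(H) = (-H)/3 = -H/3)
k = 185019/158 (k = -61673/((-⅓*158)) = -61673/(-158/3) = -61673*(-3/158) = 185019/158 ≈ 1171.0)
V = -17530 (V = -7772 - 9758 = -17530)
1/(V + k) = 1/(-17530 + 185019/158) = 1/(-2584721/158) = -158/2584721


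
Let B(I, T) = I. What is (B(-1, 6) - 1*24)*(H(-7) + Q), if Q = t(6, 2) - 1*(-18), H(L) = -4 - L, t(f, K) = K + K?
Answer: -625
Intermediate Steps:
t(f, K) = 2*K
Q = 22 (Q = 2*2 - 1*(-18) = 4 + 18 = 22)
(B(-1, 6) - 1*24)*(H(-7) + Q) = (-1 - 1*24)*((-4 - 1*(-7)) + 22) = (-1 - 24)*((-4 + 7) + 22) = -25*(3 + 22) = -25*25 = -625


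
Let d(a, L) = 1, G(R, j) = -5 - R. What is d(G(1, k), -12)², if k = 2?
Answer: 1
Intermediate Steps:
d(G(1, k), -12)² = 1² = 1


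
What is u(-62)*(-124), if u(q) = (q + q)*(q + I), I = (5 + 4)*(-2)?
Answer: -1230080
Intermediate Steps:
I = -18 (I = 9*(-2) = -18)
u(q) = 2*q*(-18 + q) (u(q) = (q + q)*(q - 18) = (2*q)*(-18 + q) = 2*q*(-18 + q))
u(-62)*(-124) = (2*(-62)*(-18 - 62))*(-124) = (2*(-62)*(-80))*(-124) = 9920*(-124) = -1230080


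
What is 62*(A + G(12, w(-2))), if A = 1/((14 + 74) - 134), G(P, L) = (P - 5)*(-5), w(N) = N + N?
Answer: -49941/23 ≈ -2171.3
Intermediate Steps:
w(N) = 2*N
G(P, L) = 25 - 5*P (G(P, L) = (-5 + P)*(-5) = 25 - 5*P)
A = -1/46 (A = 1/(88 - 134) = 1/(-46) = -1/46 ≈ -0.021739)
62*(A + G(12, w(-2))) = 62*(-1/46 + (25 - 5*12)) = 62*(-1/46 + (25 - 60)) = 62*(-1/46 - 35) = 62*(-1611/46) = -49941/23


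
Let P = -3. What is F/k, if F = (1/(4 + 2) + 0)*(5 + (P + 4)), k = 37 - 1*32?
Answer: 1/5 ≈ 0.20000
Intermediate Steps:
k = 5 (k = 37 - 32 = 5)
F = 1 (F = (1/(4 + 2) + 0)*(5 + (-3 + 4)) = (1/6 + 0)*(5 + 1) = (1/6 + 0)*6 = (1/6)*6 = 1)
F/k = 1/5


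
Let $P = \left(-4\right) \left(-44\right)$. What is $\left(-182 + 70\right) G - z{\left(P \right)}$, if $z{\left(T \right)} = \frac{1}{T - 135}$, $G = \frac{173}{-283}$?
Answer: $\frac{794133}{11603} \approx 68.442$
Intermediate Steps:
$G = - \frac{173}{283}$ ($G = 173 \left(- \frac{1}{283}\right) = - \frac{173}{283} \approx -0.61131$)
$P = 176$
$z{\left(T \right)} = \frac{1}{-135 + T}$
$\left(-182 + 70\right) G - z{\left(P \right)} = \left(-182 + 70\right) \left(- \frac{173}{283}\right) - \frac{1}{-135 + 176} = \left(-112\right) \left(- \frac{173}{283}\right) - \frac{1}{41} = \frac{19376}{283} - \frac{1}{41} = \frac{794133}{11603}$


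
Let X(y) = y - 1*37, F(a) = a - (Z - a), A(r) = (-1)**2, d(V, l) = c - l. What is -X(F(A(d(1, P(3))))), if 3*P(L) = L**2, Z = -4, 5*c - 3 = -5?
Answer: 31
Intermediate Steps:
c = -2/5 (c = 3/5 + (1/5)*(-5) = 3/5 - 1 = -2/5 ≈ -0.40000)
P(L) = L**2/3
d(V, l) = -2/5 - l
A(r) = 1
F(a) = 4 + 2*a (F(a) = a - (-4 - a) = a + (4 + a) = 4 + 2*a)
X(y) = -37 + y (X(y) = y - 37 = -37 + y)
-X(F(A(d(1, P(3))))) = -(-37 + (4 + 2*1)) = -(-37 + (4 + 2)) = -(-37 + 6) = -1*(-31) = 31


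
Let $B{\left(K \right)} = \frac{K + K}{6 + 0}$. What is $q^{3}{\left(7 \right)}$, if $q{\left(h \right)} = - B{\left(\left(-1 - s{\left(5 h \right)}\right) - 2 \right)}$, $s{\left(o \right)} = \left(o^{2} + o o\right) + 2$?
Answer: $\frac{14796346375}{27} \approx 5.4801 \cdot 10^{8}$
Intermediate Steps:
$s{\left(o \right)} = 2 + 2 o^{2}$ ($s{\left(o \right)} = \left(o^{2} + o^{2}\right) + 2 = 2 o^{2} + 2 = 2 + 2 o^{2}$)
$B{\left(K \right)} = \frac{K}{3}$ ($B{\left(K \right)} = \frac{2 K}{6} = 2 K \frac{1}{6} = \frac{K}{3}$)
$q{\left(h \right)} = \frac{5}{3} + \frac{50 h^{2}}{3}$ ($q{\left(h \right)} = - \frac{\left(-1 - \left(2 + 2 \left(5 h\right)^{2}\right)\right) - 2}{3} = - \frac{\left(-1 - \left(2 + 2 \cdot 25 h^{2}\right)\right) - 2}{3} = - \frac{\left(-1 - \left(2 + 50 h^{2}\right)\right) - 2}{3} = - \frac{\left(-3 - 50 h^{2}\right) - 2}{3} = - \frac{-5 - 50 h^{2}}{3} = - (- \frac{5}{3} - \frac{50 h^{2}}{3}) = \frac{5}{3} + \frac{50 h^{2}}{3}$)
$q^{3}{\left(7 \right)} = \left(\frac{5}{3} + \frac{50 \cdot 7^{2}}{3}\right)^{3} = \left(\frac{5}{3} + \frac{50}{3} \cdot 49\right)^{3} = \left(\frac{5}{3} + \frac{2450}{3}\right)^{3} = \left(\frac{2455}{3}\right)^{3} = \frac{14796346375}{27}$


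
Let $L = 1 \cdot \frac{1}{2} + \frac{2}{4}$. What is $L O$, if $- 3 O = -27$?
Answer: $9$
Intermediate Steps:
$O = 9$ ($O = \left(- \frac{1}{3}\right) \left(-27\right) = 9$)
$L = 1$ ($L = 1 \cdot \frac{1}{2} + 2 \cdot \frac{1}{4} = \frac{1}{2} + \frac{1}{2} = 1$)
$L O = 1 \cdot 9 = 9$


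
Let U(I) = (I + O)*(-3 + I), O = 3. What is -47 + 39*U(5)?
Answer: 577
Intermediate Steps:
U(I) = (-3 + I)*(3 + I) (U(I) = (I + 3)*(-3 + I) = (3 + I)*(-3 + I) = (-3 + I)*(3 + I))
-47 + 39*U(5) = -47 + 39*(-9 + 5**2) = -47 + 39*(-9 + 25) = -47 + 39*16 = -47 + 624 = 577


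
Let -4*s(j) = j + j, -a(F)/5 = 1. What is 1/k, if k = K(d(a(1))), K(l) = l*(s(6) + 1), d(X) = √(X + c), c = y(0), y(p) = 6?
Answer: -½ ≈ -0.50000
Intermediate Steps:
c = 6
a(F) = -5 (a(F) = -5*1 = -5)
s(j) = -j/2 (s(j) = -(j + j)/4 = -j/2)
d(X) = √(6 + X) (d(X) = √(X + 6) = √(6 + X))
K(l) = -2*l (K(l) = l*(-½*6 + 1) = l*(-3 + 1) = l*(-2) = -2*l)
k = -2 (k = -2*√(6 - 5) = -2*√1 = -2*1 = -2)
1/k = 1/(-2) = -½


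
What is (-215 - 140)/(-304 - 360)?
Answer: 355/664 ≈ 0.53464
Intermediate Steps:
(-215 - 140)/(-304 - 360) = -355/(-664) = -355*(-1/664) = 355/664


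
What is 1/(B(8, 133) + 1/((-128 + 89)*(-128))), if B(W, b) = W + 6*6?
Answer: 4992/219649 ≈ 0.022727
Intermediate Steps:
B(W, b) = 36 + W (B(W, b) = W + 36 = 36 + W)
1/(B(8, 133) + 1/((-128 + 89)*(-128))) = 1/((36 + 8) + 1/((-128 + 89)*(-128))) = 1/(44 + 1/(-39*(-128))) = 1/(44 + 1/4992) = 1/(219649/4992) = 4992/219649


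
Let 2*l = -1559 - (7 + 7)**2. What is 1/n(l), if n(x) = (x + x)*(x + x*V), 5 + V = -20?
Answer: -1/36960300 ≈ -2.7056e-8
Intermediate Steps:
V = -25 (V = -5 - 20 = -25)
l = -1755/2 (l = (-1559 - (7 + 7)**2)/2 = (-1559 - 1*14**2)/2 = (-1559 - 1*196)/2 = (-1559 - 196)/2 = (1/2)*(-1755) = -1755/2 ≈ -877.50)
n(x) = -48*x**2 (n(x) = (x + x)*(x + x*(-25)) = (2*x)*(x - 25*x) = (2*x)*(-24*x) = -48*x**2)
1/n(l) = 1/(-48*(-1755/2)**2) = 1/(-48*3080025/4) = 1/(-36960300) = -1/36960300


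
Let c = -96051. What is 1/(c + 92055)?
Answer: -1/3996 ≈ -0.00025025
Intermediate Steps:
1/(c + 92055) = 1/(-96051 + 92055) = 1/(-3996) = -1/3996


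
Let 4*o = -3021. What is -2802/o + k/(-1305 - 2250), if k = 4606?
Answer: 8643238/3579885 ≈ 2.4144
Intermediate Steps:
o = -3021/4 (o = (¼)*(-3021) = -3021/4 ≈ -755.25)
-2802/o + k/(-1305 - 2250) = -2802/(-3021/4) + 4606/(-1305 - 2250) = -2802*(-4/3021) + 4606/(-3555) = 3736/1007 + 4606*(-1/3555) = 3736/1007 - 4606/3555 = 8643238/3579885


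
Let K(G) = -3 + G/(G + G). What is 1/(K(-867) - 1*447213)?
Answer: -2/894431 ≈ -2.2361e-6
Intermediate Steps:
K(G) = -5/2 (K(G) = -3 + G/((2*G)) = -3 + G*(1/(2*G)) = -3 + ½ = -5/2)
1/(K(-867) - 1*447213) = 1/(-5/2 - 1*447213) = 1/(-5/2 - 447213) = 1/(-894431/2) = -2/894431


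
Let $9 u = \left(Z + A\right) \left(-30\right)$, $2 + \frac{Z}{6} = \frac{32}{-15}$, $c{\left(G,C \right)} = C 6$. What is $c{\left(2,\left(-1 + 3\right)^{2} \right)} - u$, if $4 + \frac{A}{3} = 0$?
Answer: $- \frac{296}{3} \approx -98.667$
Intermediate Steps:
$A = -12$ ($A = -12 + 3 \cdot 0 = -12 + 0 = -12$)
$c{\left(G,C \right)} = 6 C$
$Z = - \frac{124}{5}$ ($Z = -12 + 6 \frac{32}{-15} = -12 + 6 \cdot 32 \left(- \frac{1}{15}\right) = -12 + 6 \left(- \frac{32}{15}\right) = -12 - \frac{64}{5} = - \frac{124}{5} \approx -24.8$)
$u = \frac{368}{3}$ ($u = \frac{\left(- \frac{124}{5} - 12\right) \left(-30\right)}{9} = \frac{\left(- \frac{184}{5}\right) \left(-30\right)}{9} = \frac{1}{9} \cdot 1104 = \frac{368}{3} \approx 122.67$)
$c{\left(2,\left(-1 + 3\right)^{2} \right)} - u = 6 \left(-1 + 3\right)^{2} - \frac{368}{3} = 6 \cdot 2^{2} - \frac{368}{3} = 6 \cdot 4 - \frac{368}{3} = 24 - \frac{368}{3} = - \frac{296}{3}$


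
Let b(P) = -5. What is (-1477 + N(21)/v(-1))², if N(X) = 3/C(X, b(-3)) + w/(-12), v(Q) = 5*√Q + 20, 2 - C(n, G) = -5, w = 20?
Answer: 30895069461/14161 - 137100548*I/3186225 ≈ 2.1817e+6 - 43.029*I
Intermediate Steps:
C(n, G) = 7 (C(n, G) = 2 - 1*(-5) = 2 + 5 = 7)
v(Q) = 20 + 5*√Q
N(X) = -26/21 (N(X) = 3/7 + 20/(-12) = 3*(⅐) + 20*(-1/12) = 3/7 - 5/3 = -26/21)
(-1477 + N(21)/v(-1))² = (-1477 - 26/(21*(20 + 5*√(-1))))² = (-1477 - 26*(20 - 5*I)/425/21)² = (-1477 - 26*(20 - 5*I)/8925)²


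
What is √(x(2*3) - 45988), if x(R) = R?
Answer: I*√45982 ≈ 214.43*I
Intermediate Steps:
√(x(2*3) - 45988) = √(2*3 - 45988) = √(6 - 45988) = √(-45982) = I*√45982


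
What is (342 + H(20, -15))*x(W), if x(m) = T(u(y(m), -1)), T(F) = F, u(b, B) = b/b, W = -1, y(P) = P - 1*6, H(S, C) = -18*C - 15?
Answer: 597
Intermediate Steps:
H(S, C) = -15 - 18*C
y(P) = -6 + P (y(P) = P - 6 = -6 + P)
u(b, B) = 1
x(m) = 1
(342 + H(20, -15))*x(W) = (342 + (-15 - 18*(-15)))*1 = (342 + (-15 + 270))*1 = (342 + 255)*1 = 597*1 = 597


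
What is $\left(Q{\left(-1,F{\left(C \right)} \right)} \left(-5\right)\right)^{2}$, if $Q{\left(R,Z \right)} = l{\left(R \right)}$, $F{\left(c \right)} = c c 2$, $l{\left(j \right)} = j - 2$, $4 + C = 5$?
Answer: $225$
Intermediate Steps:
$C = 1$ ($C = -4 + 5 = 1$)
$l{\left(j \right)} = -2 + j$ ($l{\left(j \right)} = j - 2 = -2 + j$)
$F{\left(c \right)} = 2 c^{2}$ ($F{\left(c \right)} = c^{2} \cdot 2 = 2 c^{2}$)
$Q{\left(R,Z \right)} = -2 + R$
$\left(Q{\left(-1,F{\left(C \right)} \right)} \left(-5\right)\right)^{2} = \left(\left(-2 - 1\right) \left(-5\right)\right)^{2} = \left(\left(-3\right) \left(-5\right)\right)^{2} = 15^{2} = 225$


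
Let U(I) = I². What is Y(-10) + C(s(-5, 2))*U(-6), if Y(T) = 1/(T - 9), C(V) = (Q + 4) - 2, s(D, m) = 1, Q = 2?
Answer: 2735/19 ≈ 143.95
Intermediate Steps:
C(V) = 4 (C(V) = (2 + 4) - 2 = 6 - 2 = 4)
Y(T) = 1/(-9 + T)
Y(-10) + C(s(-5, 2))*U(-6) = 1/(-9 - 10) + 4*(-6)² = 1/(-19) + 4*36 = -1/19 + 144 = 2735/19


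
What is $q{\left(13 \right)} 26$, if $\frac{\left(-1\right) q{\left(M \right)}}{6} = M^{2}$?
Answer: $-26364$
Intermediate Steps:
$q{\left(M \right)} = - 6 M^{2}$
$q{\left(13 \right)} 26 = - 6 \cdot 13^{2} \cdot 26 = \left(-6\right) 169 \cdot 26 = \left(-1014\right) 26 = -26364$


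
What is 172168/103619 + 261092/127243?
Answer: 48961264772/13184792417 ≈ 3.7135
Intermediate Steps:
172168/103619 + 261092/127243 = 48961264772/13184792417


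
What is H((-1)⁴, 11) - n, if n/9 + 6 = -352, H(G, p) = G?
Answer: 3223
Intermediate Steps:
n = -3222 (n = -54 + 9*(-352) = -54 - 3168 = -3222)
H((-1)⁴, 11) - n = (-1)⁴ - 1*(-3222) = 1 + 3222 = 3223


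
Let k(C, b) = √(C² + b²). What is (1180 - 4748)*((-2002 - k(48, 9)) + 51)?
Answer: 6961168 + 10704*√265 ≈ 7.1354e+6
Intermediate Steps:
(1180 - 4748)*((-2002 - k(48, 9)) + 51) = (1180 - 4748)*((-2002 - √(48² + 9²)) + 51) = -3568*((-2002 - √(2304 + 81)) + 51) = -3568*((-2002 - √2385) + 51) = -3568*((-2002 - 3*√265) + 51) = -3568*(-1951 - 3*√265) = 6961168 + 10704*√265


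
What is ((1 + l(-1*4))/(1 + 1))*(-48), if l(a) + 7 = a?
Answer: 240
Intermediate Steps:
l(a) = -7 + a
((1 + l(-1*4))/(1 + 1))*(-48) = ((1 + (-7 - 1*4))/(1 + 1))*(-48) = ((1 + (-7 - 4))/2)*(-48) = ((1 - 11)*(1/2))*(-48) = -10*1/2*(-48) = -5*(-48) = 240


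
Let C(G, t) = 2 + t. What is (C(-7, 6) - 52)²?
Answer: 1936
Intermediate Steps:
(C(-7, 6) - 52)² = ((2 + 6) - 52)² = (8 - 52)² = (-44)² = 1936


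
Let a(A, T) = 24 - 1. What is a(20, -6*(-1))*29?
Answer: 667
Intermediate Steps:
a(A, T) = 23
a(20, -6*(-1))*29 = 23*29 = 667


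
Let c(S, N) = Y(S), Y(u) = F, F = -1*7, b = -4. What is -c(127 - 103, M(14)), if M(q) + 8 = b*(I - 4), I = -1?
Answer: 7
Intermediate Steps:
M(q) = 12 (M(q) = -8 - 4*(-1 - 4) = -8 - 4*(-5) = -8 + 20 = 12)
F = -7
Y(u) = -7
c(S, N) = -7
-c(127 - 103, M(14)) = -1*(-7) = 7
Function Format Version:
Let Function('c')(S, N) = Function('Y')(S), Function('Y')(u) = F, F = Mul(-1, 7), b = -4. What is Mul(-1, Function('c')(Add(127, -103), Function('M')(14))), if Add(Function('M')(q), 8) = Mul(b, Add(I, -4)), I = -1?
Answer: 7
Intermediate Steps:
Function('M')(q) = 12 (Function('M')(q) = Add(-8, Mul(-4, Add(-1, -4))) = Add(-8, Mul(-4, -5)) = Add(-8, 20) = 12)
F = -7
Function('Y')(u) = -7
Function('c')(S, N) = -7
Mul(-1, Function('c')(Add(127, -103), Function('M')(14))) = Mul(-1, -7) = 7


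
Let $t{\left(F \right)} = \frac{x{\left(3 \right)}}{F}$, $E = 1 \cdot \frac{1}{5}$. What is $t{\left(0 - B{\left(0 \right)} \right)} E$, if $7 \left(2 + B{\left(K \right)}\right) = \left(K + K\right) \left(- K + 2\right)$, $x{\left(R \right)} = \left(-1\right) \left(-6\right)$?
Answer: $\frac{3}{5} \approx 0.6$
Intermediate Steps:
$x{\left(R \right)} = 6$
$B{\left(K \right)} = -2 + \frac{2 K \left(2 - K\right)}{7}$ ($B{\left(K \right)} = -2 + \frac{\left(K + K\right) \left(- K + 2\right)}{7} = -2 + \frac{2 K \left(2 - K\right)}{7}$)
$E = \frac{1}{5}$ ($E = 1 \cdot \frac{1}{5} = \frac{1}{5} \approx 0.2$)
$t{\left(F \right)} = \frac{6}{F}$
$t{\left(0 - B{\left(0 \right)} \right)} E = \frac{6}{0 - \left(-2 - \frac{2 \cdot 0^{2}}{7} + \frac{4}{7} \cdot 0\right)} \frac{1}{5} = \frac{6}{0 - \left(-2 - 0 + 0\right)} \frac{1}{5} = \frac{6}{0 - \left(-2 + 0 + 0\right)} \frac{1}{5} = \frac{6}{0 - -2} \cdot \frac{1}{5} = \frac{6}{0 + 2} \cdot \frac{1}{5} = \frac{6}{2} \cdot \frac{1}{5} = 6 \cdot \frac{1}{2} \cdot \frac{1}{5} = 3 \cdot \frac{1}{5} = \frac{3}{5}$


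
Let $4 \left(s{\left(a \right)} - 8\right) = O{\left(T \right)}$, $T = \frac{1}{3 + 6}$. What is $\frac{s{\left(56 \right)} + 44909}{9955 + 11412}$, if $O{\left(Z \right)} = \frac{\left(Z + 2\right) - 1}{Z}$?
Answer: $\frac{89839}{42734} \approx 2.1023$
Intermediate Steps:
$T = \frac{1}{9} \approx 0.11111$
$O{\left(Z \right)} = \frac{1 + Z}{Z}$ ($O{\left(Z \right)} = \frac{\left(2 + Z\right) - 1}{Z} = \frac{1 + Z}{Z}$)
$s{\left(a \right)} = \frac{21}{2}$ ($s{\left(a \right)} = 8 + \frac{\frac{1}{\frac{1}{9}} \left(1 + \frac{1}{9}\right)}{4} = 8 + \frac{9 \cdot \frac{10}{9}}{4} = 8 + \frac{1}{4} \cdot 10 = 8 + \frac{5}{2} = \frac{21}{2}$)
$\frac{s{\left(56 \right)} + 44909}{9955 + 11412} = \frac{\frac{21}{2} + 44909}{9955 + 11412} = \frac{89839}{2 \cdot 21367} = \frac{89839}{2} \cdot \frac{1}{21367} = \frac{89839}{42734}$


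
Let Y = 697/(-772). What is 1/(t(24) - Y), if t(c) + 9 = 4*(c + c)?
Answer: 772/141973 ≈ 0.0054377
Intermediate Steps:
t(c) = -9 + 8*c (t(c) = -9 + 4*(c + c) = -9 + 4*(2*c) = -9 + 8*c)
Y = -697/772 (Y = 697*(-1/772) = -697/772 ≈ -0.90285)
1/(t(24) - Y) = 1/((-9 + 8*24) - 1*(-697/772)) = 1/((-9 + 192) + 697/772) = 1/(183 + 697/772) = 1/(141973/772) = 772/141973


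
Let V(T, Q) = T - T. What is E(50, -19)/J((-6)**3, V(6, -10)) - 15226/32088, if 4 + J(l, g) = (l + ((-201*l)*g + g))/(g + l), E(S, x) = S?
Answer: -91671/5348 ≈ -17.141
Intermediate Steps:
V(T, Q) = 0
J(l, g) = -4 + (g + l - 201*g*l)/(g + l) (J(l, g) = -4 + (l + ((-201*l)*g + g))/(g + l) = -4 + (l + (-201*g*l + g))/(g + l) = -4 + (l + (g - 201*g*l))/(g + l) = -4 + (g + l - 201*g*l)/(g + l))
E(50, -19)/J((-6)**3, V(6, -10)) - 15226/32088 = 50/((3*(-1*0 - 1*(-6)**3 - 67*0*(-6)**3)/(0 + (-6)**3))) - 15226/32088 = 50/((3*(0 - 1*(-216) - 67*0*(-216))/(0 - 216))) - 15226*1/32088 = 50/((3*(0 + 216 + 0)/(-216))) - 7613/16044 = 50/((3*(-1/216)*216)) - 7613/16044 = 50/(-3) - 7613/16044 = 50*(-1/3) - 7613/16044 = -50/3 - 7613/16044 = -91671/5348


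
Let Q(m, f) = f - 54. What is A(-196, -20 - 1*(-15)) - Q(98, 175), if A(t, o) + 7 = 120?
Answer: -8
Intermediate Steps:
A(t, o) = 113 (A(t, o) = -7 + 120 = 113)
Q(m, f) = -54 + f
A(-196, -20 - 1*(-15)) - Q(98, 175) = 113 - (-54 + 175) = 113 - 1*121 = 113 - 121 = -8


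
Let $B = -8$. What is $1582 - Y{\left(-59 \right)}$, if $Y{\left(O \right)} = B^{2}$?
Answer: $1518$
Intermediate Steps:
$Y{\left(O \right)} = 64$ ($Y{\left(O \right)} = \left(-8\right)^{2} = 64$)
$1582 - Y{\left(-59 \right)} = 1582 - 64 = 1518$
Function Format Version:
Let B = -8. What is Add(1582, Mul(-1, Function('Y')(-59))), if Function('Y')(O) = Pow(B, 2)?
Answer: 1518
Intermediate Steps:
Function('Y')(O) = 64 (Function('Y')(O) = Pow(-8, 2) = 64)
Add(1582, Mul(-1, Function('Y')(-59))) = Add(1582, Mul(-1, 64)) = Add(1582, -64) = 1518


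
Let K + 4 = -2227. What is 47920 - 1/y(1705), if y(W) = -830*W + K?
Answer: 67920897521/1417381 ≈ 47920.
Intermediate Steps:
K = -2231 (K = -4 - 2227 = -2231)
y(W) = -2231 - 830*W (y(W) = -830*W - 2231 = -2231 - 830*W)
47920 - 1/y(1705) = 47920 - 1/(-2231 - 830*1705) = 47920 - 1/(-2231 - 1415150) = 47920 - 1/(-1417381) = 47920 - 1*(-1/1417381) = 47920 + 1/1417381 = 67920897521/1417381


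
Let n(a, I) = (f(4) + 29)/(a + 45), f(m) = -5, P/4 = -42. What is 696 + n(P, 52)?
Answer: 28528/41 ≈ 695.80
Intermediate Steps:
P = -168 (P = 4*(-42) = -168)
n(a, I) = 24/(45 + a) (n(a, I) = (-5 + 29)/(a + 45) = 24/(45 + a))
696 + n(P, 52) = 696 + 24/(45 - 168) = 696 + 24/(-123) = 696 + 24*(-1/123) = 696 - 8/41 = 28528/41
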